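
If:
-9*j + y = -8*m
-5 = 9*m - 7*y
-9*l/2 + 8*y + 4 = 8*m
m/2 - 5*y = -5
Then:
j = 245/747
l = 568/249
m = 20/83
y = 85/83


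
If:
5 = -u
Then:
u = -5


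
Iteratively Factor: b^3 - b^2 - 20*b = (b + 4)*(b^2 - 5*b) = b*(b + 4)*(b - 5)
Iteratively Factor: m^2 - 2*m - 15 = (m - 5)*(m + 3)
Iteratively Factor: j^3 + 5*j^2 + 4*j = (j + 1)*(j^2 + 4*j) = j*(j + 1)*(j + 4)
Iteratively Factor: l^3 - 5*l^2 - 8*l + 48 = (l - 4)*(l^2 - l - 12) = (l - 4)^2*(l + 3)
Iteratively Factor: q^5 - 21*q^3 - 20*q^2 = (q)*(q^4 - 21*q^2 - 20*q) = q*(q + 4)*(q^3 - 4*q^2 - 5*q) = q*(q - 5)*(q + 4)*(q^2 + q) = q*(q - 5)*(q + 1)*(q + 4)*(q)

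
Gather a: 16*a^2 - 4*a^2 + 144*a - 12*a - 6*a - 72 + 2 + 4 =12*a^2 + 126*a - 66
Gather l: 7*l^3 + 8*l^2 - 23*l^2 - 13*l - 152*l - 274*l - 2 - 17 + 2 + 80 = 7*l^3 - 15*l^2 - 439*l + 63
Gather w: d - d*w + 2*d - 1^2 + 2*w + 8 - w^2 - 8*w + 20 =3*d - w^2 + w*(-d - 6) + 27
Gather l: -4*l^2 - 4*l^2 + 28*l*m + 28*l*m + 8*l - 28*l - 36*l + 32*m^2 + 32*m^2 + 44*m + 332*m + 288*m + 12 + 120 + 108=-8*l^2 + l*(56*m - 56) + 64*m^2 + 664*m + 240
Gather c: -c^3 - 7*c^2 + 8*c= -c^3 - 7*c^2 + 8*c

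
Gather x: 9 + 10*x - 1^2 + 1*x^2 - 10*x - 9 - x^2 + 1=0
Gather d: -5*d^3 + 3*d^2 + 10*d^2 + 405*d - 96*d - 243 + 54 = -5*d^3 + 13*d^2 + 309*d - 189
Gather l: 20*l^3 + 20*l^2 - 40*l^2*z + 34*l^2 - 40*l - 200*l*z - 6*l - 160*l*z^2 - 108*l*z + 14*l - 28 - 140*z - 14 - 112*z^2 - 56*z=20*l^3 + l^2*(54 - 40*z) + l*(-160*z^2 - 308*z - 32) - 112*z^2 - 196*z - 42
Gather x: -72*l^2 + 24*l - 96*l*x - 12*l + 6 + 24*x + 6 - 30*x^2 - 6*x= -72*l^2 + 12*l - 30*x^2 + x*(18 - 96*l) + 12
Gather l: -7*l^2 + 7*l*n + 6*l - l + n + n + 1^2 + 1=-7*l^2 + l*(7*n + 5) + 2*n + 2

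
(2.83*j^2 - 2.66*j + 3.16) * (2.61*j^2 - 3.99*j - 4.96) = 7.3863*j^4 - 18.2343*j^3 + 4.8242*j^2 + 0.585199999999999*j - 15.6736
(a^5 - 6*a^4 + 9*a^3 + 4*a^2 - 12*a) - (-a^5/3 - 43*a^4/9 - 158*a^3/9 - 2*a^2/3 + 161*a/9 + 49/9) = 4*a^5/3 - 11*a^4/9 + 239*a^3/9 + 14*a^2/3 - 269*a/9 - 49/9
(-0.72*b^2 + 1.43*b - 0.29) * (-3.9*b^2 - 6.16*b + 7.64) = 2.808*b^4 - 1.1418*b^3 - 13.1786*b^2 + 12.7116*b - 2.2156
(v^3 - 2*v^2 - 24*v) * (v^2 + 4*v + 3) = v^5 + 2*v^4 - 29*v^3 - 102*v^2 - 72*v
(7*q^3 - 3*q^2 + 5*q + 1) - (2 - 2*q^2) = 7*q^3 - q^2 + 5*q - 1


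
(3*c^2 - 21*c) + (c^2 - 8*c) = 4*c^2 - 29*c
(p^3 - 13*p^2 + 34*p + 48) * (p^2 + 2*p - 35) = p^5 - 11*p^4 - 27*p^3 + 571*p^2 - 1094*p - 1680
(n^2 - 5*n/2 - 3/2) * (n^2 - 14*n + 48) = n^4 - 33*n^3/2 + 163*n^2/2 - 99*n - 72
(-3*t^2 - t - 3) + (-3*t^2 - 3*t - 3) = -6*t^2 - 4*t - 6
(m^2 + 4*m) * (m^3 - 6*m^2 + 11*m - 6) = m^5 - 2*m^4 - 13*m^3 + 38*m^2 - 24*m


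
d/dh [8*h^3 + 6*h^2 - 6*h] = 24*h^2 + 12*h - 6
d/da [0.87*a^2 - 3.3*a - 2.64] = 1.74*a - 3.3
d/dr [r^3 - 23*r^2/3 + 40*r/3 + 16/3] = 3*r^2 - 46*r/3 + 40/3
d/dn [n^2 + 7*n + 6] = 2*n + 7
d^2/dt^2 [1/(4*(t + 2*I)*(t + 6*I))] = ((t + 2*I)^2 + (t + 2*I)*(t + 6*I) + (t + 6*I)^2)/(2*(t + 2*I)^3*(t + 6*I)^3)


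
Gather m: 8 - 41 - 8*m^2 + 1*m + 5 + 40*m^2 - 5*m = 32*m^2 - 4*m - 28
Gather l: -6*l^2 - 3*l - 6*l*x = -6*l^2 + l*(-6*x - 3)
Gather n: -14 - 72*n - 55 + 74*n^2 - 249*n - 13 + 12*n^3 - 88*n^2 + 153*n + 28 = 12*n^3 - 14*n^2 - 168*n - 54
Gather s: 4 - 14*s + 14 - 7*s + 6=24 - 21*s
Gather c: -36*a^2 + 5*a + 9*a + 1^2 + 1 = -36*a^2 + 14*a + 2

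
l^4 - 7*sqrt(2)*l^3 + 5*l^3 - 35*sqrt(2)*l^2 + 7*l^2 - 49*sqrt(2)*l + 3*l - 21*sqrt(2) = (l + 1)^2*(l + 3)*(l - 7*sqrt(2))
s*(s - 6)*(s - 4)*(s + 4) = s^4 - 6*s^3 - 16*s^2 + 96*s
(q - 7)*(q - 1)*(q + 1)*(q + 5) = q^4 - 2*q^3 - 36*q^2 + 2*q + 35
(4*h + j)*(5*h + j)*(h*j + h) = 20*h^3*j + 20*h^3 + 9*h^2*j^2 + 9*h^2*j + h*j^3 + h*j^2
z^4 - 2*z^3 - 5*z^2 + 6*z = z*(z - 3)*(z - 1)*(z + 2)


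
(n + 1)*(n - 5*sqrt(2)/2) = n^2 - 5*sqrt(2)*n/2 + n - 5*sqrt(2)/2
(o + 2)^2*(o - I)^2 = o^4 + 4*o^3 - 2*I*o^3 + 3*o^2 - 8*I*o^2 - 4*o - 8*I*o - 4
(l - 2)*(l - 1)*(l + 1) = l^3 - 2*l^2 - l + 2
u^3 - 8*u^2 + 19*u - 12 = (u - 4)*(u - 3)*(u - 1)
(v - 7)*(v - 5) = v^2 - 12*v + 35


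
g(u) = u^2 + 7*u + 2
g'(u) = 2*u + 7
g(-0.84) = -3.17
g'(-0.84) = 5.32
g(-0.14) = 1.04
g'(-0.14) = 6.72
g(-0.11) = 1.24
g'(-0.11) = 6.78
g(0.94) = 9.46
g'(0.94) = 8.88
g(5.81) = 76.43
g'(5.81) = 18.62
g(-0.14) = 1.04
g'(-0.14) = 6.72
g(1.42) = 13.96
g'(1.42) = 9.84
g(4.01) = 46.15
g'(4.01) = 15.02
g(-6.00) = -4.00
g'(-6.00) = -5.00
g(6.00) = 80.00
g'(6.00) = 19.00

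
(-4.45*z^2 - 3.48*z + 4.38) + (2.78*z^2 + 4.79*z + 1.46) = -1.67*z^2 + 1.31*z + 5.84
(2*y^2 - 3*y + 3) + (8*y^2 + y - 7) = 10*y^2 - 2*y - 4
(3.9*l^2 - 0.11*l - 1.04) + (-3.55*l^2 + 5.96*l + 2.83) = 0.35*l^2 + 5.85*l + 1.79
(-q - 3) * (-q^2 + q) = q^3 + 2*q^2 - 3*q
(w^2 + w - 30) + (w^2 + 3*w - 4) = 2*w^2 + 4*w - 34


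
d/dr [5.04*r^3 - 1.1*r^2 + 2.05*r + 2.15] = 15.12*r^2 - 2.2*r + 2.05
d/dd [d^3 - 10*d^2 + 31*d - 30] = 3*d^2 - 20*d + 31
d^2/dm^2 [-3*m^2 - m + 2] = -6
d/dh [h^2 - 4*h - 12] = 2*h - 4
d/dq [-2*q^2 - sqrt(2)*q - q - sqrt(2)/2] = -4*q - sqrt(2) - 1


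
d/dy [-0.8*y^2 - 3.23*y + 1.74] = -1.6*y - 3.23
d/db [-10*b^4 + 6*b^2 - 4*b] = -40*b^3 + 12*b - 4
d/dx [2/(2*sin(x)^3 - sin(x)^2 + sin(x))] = 2*(-6*cos(x) + 2/tan(x) - cos(x)/sin(x)^2)/(2*sin(x)^2 - sin(x) + 1)^2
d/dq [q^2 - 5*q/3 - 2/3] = 2*q - 5/3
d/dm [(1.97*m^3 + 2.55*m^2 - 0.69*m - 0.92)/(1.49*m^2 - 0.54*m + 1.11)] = (2.9353*m^4 - 2.1276*m^3 + 6.2112*m^2 + 8.4026*m - 1.2627)/(2.2201*m^4 - 1.6092*m^3 + 3.5994*m^2 - 1.1988*m + 1.2321)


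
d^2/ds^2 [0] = 0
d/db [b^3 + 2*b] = 3*b^2 + 2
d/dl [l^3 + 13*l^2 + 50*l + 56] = 3*l^2 + 26*l + 50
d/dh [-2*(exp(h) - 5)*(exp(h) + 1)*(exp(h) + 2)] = (-6*exp(2*h) + 8*exp(h) + 26)*exp(h)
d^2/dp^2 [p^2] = 2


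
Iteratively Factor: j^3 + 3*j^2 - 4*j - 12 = (j - 2)*(j^2 + 5*j + 6) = (j - 2)*(j + 2)*(j + 3)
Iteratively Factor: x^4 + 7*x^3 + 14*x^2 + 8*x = (x)*(x^3 + 7*x^2 + 14*x + 8) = x*(x + 4)*(x^2 + 3*x + 2) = x*(x + 2)*(x + 4)*(x + 1)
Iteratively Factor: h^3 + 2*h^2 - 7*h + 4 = (h + 4)*(h^2 - 2*h + 1) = (h - 1)*(h + 4)*(h - 1)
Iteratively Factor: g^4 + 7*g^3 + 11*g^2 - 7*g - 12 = (g + 4)*(g^3 + 3*g^2 - g - 3) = (g + 3)*(g + 4)*(g^2 - 1) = (g - 1)*(g + 3)*(g + 4)*(g + 1)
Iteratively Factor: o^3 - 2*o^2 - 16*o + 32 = (o - 4)*(o^2 + 2*o - 8) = (o - 4)*(o + 4)*(o - 2)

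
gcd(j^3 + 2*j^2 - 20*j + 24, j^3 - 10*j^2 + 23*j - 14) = j - 2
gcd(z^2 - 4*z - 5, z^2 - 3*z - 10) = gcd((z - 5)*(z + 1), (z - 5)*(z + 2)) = z - 5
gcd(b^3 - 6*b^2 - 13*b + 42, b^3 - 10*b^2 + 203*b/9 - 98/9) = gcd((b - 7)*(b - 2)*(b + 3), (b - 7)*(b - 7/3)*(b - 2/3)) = b - 7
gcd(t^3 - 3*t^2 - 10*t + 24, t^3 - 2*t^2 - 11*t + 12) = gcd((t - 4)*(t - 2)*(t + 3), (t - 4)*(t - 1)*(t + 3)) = t^2 - t - 12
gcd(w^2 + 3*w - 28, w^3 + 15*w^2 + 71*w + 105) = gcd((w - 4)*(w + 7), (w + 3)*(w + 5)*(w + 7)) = w + 7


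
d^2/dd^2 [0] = 0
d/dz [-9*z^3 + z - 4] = 1 - 27*z^2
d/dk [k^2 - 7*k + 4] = 2*k - 7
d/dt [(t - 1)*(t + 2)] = 2*t + 1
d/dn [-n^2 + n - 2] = 1 - 2*n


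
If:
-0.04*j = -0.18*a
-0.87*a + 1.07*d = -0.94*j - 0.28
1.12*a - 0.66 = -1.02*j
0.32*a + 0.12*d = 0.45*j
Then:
No Solution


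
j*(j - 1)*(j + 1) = j^3 - j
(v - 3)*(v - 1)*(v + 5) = v^3 + v^2 - 17*v + 15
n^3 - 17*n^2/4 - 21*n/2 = n*(n - 6)*(n + 7/4)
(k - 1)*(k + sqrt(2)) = k^2 - k + sqrt(2)*k - sqrt(2)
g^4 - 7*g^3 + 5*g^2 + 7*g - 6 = (g - 6)*(g - 1)^2*(g + 1)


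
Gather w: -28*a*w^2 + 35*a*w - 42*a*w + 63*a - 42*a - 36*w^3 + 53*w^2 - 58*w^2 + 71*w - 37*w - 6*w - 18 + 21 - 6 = 21*a - 36*w^3 + w^2*(-28*a - 5) + w*(28 - 7*a) - 3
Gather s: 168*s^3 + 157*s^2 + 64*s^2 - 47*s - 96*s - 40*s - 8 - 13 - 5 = 168*s^3 + 221*s^2 - 183*s - 26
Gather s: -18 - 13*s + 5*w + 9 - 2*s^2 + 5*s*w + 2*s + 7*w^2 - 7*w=-2*s^2 + s*(5*w - 11) + 7*w^2 - 2*w - 9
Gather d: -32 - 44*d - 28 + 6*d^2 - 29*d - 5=6*d^2 - 73*d - 65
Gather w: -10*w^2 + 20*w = -10*w^2 + 20*w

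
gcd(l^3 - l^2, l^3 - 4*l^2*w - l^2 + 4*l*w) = l^2 - l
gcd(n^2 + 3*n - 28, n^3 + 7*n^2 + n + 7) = n + 7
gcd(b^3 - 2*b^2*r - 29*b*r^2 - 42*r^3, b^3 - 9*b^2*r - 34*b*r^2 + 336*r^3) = -b + 7*r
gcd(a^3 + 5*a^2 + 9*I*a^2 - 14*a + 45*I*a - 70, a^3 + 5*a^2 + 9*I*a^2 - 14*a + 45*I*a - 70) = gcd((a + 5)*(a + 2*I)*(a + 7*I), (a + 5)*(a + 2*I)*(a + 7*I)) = a^3 + a^2*(5 + 9*I) + a*(-14 + 45*I) - 70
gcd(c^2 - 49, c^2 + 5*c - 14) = c + 7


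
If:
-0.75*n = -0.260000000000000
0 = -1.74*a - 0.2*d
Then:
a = -0.114942528735632*d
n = 0.35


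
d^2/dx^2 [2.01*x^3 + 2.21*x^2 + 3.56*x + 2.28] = 12.06*x + 4.42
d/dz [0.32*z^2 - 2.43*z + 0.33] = 0.64*z - 2.43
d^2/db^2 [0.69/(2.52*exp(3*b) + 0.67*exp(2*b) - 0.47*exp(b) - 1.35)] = ((-15.6492*exp(2*b) - 1.8492*exp(b) + 0.3243)*(2.52*exp(3*b) + 0.67*exp(2*b) - 0.47*exp(b) - 1.35) + 0.69*(7.56*exp(2*b) + 1.34*exp(b) - 0.47)*(15.12*exp(2*b) + 2.68*exp(b) - 0.94)*exp(b))*exp(b)/(2.52*exp(3*b) + 0.67*exp(2*b) - 0.47*exp(b) - 1.35)^3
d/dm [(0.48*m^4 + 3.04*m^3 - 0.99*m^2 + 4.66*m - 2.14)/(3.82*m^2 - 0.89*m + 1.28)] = (3.6672*m^5 + 10.3312*m^4 - 2.9536*m^3 - 5.2465*m^2 + 13.8152*m + 4.0602)/(14.5924*m^4 - 6.7996*m^3 + 10.5713*m^2 - 2.2784*m + 1.6384)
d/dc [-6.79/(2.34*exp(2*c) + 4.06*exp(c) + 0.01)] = (31.7772*exp(c) + 27.5674)*exp(c)/(2.34*exp(2*c) + 4.06*exp(c) + 0.01)^2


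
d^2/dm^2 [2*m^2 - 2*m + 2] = 4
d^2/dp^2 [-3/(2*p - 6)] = -3/(p - 3)^3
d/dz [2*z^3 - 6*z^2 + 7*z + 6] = 6*z^2 - 12*z + 7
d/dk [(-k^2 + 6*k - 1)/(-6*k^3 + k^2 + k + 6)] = (2*(3 - k)*(-6*k^3 + k^2 + k + 6) + (-18*k^2 + 2*k + 1)*(k^2 - 6*k + 1))/(-6*k^3 + k^2 + k + 6)^2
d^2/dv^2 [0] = 0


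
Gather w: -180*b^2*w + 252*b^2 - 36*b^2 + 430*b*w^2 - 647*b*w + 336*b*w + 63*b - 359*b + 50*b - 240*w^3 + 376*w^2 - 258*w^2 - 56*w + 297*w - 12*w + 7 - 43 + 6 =216*b^2 - 246*b - 240*w^3 + w^2*(430*b + 118) + w*(-180*b^2 - 311*b + 229) - 30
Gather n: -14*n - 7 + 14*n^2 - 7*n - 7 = 14*n^2 - 21*n - 14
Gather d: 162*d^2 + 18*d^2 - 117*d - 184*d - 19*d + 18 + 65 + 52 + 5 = 180*d^2 - 320*d + 140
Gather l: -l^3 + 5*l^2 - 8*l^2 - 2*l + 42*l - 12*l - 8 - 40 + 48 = -l^3 - 3*l^2 + 28*l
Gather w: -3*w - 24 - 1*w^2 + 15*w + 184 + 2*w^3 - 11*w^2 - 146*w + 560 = 2*w^3 - 12*w^2 - 134*w + 720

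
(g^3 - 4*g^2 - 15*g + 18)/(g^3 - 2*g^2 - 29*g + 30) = (g + 3)/(g + 5)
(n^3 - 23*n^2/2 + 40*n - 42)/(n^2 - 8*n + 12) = n - 7/2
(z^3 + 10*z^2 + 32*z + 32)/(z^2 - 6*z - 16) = (z^2 + 8*z + 16)/(z - 8)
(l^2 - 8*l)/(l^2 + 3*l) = (l - 8)/(l + 3)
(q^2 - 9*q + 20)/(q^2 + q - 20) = (q - 5)/(q + 5)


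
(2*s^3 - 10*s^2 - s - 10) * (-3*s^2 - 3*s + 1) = -6*s^5 + 24*s^4 + 35*s^3 + 23*s^2 + 29*s - 10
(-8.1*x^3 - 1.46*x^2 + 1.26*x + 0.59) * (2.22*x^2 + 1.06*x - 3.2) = -17.982*x^5 - 11.8272*x^4 + 27.1696*x^3 + 7.3174*x^2 - 3.4066*x - 1.888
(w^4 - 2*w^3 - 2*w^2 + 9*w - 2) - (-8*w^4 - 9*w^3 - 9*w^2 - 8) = 9*w^4 + 7*w^3 + 7*w^2 + 9*w + 6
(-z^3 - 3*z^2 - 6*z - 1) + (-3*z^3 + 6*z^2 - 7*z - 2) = -4*z^3 + 3*z^2 - 13*z - 3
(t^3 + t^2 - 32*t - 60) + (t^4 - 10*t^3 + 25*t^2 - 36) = t^4 - 9*t^3 + 26*t^2 - 32*t - 96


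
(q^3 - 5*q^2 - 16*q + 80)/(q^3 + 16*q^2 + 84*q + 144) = (q^2 - 9*q + 20)/(q^2 + 12*q + 36)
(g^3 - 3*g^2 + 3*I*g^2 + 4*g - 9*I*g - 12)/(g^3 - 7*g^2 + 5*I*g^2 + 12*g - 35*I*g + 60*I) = (g^2 + 3*I*g + 4)/(g^2 + g*(-4 + 5*I) - 20*I)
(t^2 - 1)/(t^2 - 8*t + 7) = (t + 1)/(t - 7)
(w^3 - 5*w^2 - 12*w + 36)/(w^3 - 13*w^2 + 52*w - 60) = (w + 3)/(w - 5)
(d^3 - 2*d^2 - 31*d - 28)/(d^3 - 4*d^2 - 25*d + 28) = (d + 1)/(d - 1)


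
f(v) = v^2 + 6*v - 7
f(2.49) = 14.14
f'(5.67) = 17.34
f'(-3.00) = 0.00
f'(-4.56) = -3.12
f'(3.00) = 12.00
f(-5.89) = -7.65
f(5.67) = 59.17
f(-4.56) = -13.57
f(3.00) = 20.00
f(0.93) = -0.56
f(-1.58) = -13.98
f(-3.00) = -16.00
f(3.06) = 20.72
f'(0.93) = 7.86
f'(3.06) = 12.12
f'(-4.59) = -3.18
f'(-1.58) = 2.84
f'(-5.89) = -5.78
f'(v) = 2*v + 6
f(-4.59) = -13.47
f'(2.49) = 10.98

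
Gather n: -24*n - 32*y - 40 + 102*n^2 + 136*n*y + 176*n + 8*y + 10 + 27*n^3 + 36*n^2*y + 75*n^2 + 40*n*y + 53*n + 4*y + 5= 27*n^3 + n^2*(36*y + 177) + n*(176*y + 205) - 20*y - 25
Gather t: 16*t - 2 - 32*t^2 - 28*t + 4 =-32*t^2 - 12*t + 2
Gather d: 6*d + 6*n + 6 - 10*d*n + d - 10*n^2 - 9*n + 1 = d*(7 - 10*n) - 10*n^2 - 3*n + 7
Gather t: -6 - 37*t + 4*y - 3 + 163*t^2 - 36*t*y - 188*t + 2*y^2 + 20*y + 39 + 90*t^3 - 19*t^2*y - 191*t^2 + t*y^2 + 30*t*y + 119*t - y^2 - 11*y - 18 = 90*t^3 + t^2*(-19*y - 28) + t*(y^2 - 6*y - 106) + y^2 + 13*y + 12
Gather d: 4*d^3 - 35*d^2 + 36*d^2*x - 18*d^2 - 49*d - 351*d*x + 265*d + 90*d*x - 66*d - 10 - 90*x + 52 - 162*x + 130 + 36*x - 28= 4*d^3 + d^2*(36*x - 53) + d*(150 - 261*x) - 216*x + 144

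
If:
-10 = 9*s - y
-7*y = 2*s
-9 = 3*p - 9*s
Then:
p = -81/13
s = -14/13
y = 4/13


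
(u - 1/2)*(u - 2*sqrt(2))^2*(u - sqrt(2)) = u^4 - 5*sqrt(2)*u^3 - u^3/2 + 5*sqrt(2)*u^2/2 + 16*u^2 - 8*sqrt(2)*u - 8*u + 4*sqrt(2)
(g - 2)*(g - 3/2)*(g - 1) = g^3 - 9*g^2/2 + 13*g/2 - 3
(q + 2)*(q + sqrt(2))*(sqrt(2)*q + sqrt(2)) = sqrt(2)*q^3 + 2*q^2 + 3*sqrt(2)*q^2 + 2*sqrt(2)*q + 6*q + 4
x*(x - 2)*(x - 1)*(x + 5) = x^4 + 2*x^3 - 13*x^2 + 10*x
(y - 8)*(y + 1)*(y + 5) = y^3 - 2*y^2 - 43*y - 40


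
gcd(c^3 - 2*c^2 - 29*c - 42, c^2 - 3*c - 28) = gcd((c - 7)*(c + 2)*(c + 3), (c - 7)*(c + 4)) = c - 7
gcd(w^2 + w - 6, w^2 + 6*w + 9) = w + 3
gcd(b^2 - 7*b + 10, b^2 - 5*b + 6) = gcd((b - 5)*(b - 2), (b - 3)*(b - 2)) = b - 2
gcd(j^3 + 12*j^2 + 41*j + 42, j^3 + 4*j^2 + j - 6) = j^2 + 5*j + 6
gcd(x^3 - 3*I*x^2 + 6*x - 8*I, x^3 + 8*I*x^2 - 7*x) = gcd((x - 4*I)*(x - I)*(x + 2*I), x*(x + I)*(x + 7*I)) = 1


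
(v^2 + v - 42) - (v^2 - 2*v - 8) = 3*v - 34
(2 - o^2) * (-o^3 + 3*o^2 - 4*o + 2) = o^5 - 3*o^4 + 2*o^3 + 4*o^2 - 8*o + 4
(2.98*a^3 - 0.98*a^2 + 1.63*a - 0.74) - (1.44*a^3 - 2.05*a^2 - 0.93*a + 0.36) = 1.54*a^3 + 1.07*a^2 + 2.56*a - 1.1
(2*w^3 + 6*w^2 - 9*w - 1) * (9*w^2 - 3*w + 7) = 18*w^5 + 48*w^4 - 85*w^3 + 60*w^2 - 60*w - 7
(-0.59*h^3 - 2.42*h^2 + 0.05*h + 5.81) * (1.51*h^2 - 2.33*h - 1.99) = -0.8909*h^5 - 2.2795*h^4 + 6.8882*h^3 + 13.4724*h^2 - 13.6368*h - 11.5619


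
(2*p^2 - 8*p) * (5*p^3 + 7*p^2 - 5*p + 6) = 10*p^5 - 26*p^4 - 66*p^3 + 52*p^2 - 48*p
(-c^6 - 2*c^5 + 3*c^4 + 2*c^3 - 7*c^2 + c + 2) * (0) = 0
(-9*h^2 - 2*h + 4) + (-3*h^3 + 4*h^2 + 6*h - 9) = -3*h^3 - 5*h^2 + 4*h - 5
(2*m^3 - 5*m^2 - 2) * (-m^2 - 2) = -2*m^5 + 5*m^4 - 4*m^3 + 12*m^2 + 4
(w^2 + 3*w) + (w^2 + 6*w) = 2*w^2 + 9*w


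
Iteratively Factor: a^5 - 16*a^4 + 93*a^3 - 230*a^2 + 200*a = (a)*(a^4 - 16*a^3 + 93*a^2 - 230*a + 200) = a*(a - 5)*(a^3 - 11*a^2 + 38*a - 40) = a*(a - 5)^2*(a^2 - 6*a + 8) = a*(a - 5)^2*(a - 4)*(a - 2)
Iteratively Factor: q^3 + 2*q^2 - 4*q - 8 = (q + 2)*(q^2 - 4) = (q - 2)*(q + 2)*(q + 2)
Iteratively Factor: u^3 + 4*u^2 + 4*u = (u)*(u^2 + 4*u + 4) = u*(u + 2)*(u + 2)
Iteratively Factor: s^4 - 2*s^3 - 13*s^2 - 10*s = (s)*(s^3 - 2*s^2 - 13*s - 10) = s*(s + 1)*(s^2 - 3*s - 10) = s*(s - 5)*(s + 1)*(s + 2)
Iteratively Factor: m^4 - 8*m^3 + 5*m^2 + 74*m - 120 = (m + 3)*(m^3 - 11*m^2 + 38*m - 40) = (m - 4)*(m + 3)*(m^2 - 7*m + 10) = (m - 5)*(m - 4)*(m + 3)*(m - 2)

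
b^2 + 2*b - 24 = (b - 4)*(b + 6)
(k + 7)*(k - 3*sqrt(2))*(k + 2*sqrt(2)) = k^3 - sqrt(2)*k^2 + 7*k^2 - 12*k - 7*sqrt(2)*k - 84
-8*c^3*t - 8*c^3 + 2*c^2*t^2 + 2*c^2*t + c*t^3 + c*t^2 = (-2*c + t)*(4*c + t)*(c*t + c)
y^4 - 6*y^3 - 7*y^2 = y^2*(y - 7)*(y + 1)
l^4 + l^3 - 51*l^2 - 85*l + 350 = (l - 7)*(l - 2)*(l + 5)^2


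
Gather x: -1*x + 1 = 1 - x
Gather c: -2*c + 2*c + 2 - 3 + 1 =0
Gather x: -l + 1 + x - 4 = -l + x - 3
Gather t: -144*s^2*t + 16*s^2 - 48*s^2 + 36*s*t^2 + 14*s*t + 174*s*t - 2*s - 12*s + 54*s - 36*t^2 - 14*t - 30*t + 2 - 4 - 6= -32*s^2 + 40*s + t^2*(36*s - 36) + t*(-144*s^2 + 188*s - 44) - 8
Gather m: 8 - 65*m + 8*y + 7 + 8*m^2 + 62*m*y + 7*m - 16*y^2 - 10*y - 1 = 8*m^2 + m*(62*y - 58) - 16*y^2 - 2*y + 14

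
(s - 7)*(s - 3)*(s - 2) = s^3 - 12*s^2 + 41*s - 42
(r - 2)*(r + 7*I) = r^2 - 2*r + 7*I*r - 14*I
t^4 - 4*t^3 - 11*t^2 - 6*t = t*(t - 6)*(t + 1)^2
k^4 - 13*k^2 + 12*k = k*(k - 3)*(k - 1)*(k + 4)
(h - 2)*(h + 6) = h^2 + 4*h - 12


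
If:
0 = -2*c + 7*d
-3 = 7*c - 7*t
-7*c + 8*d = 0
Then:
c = 0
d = 0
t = 3/7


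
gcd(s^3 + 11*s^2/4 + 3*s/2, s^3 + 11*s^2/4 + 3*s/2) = s^3 + 11*s^2/4 + 3*s/2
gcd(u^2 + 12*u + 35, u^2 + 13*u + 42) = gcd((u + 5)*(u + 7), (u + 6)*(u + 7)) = u + 7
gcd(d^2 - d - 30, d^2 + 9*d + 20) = d + 5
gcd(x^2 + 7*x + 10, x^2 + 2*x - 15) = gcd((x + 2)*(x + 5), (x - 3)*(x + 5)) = x + 5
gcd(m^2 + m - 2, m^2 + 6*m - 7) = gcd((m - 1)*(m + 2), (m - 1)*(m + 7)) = m - 1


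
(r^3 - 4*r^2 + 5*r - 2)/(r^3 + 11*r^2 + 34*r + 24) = (r^3 - 4*r^2 + 5*r - 2)/(r^3 + 11*r^2 + 34*r + 24)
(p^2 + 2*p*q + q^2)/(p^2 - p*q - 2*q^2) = (p + q)/(p - 2*q)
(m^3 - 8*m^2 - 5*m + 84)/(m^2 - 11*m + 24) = (m^3 - 8*m^2 - 5*m + 84)/(m^2 - 11*m + 24)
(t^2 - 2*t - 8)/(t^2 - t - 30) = (-t^2 + 2*t + 8)/(-t^2 + t + 30)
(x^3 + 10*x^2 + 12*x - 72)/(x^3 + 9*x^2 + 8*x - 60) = (x + 6)/(x + 5)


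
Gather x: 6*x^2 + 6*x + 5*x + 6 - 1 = 6*x^2 + 11*x + 5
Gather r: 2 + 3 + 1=6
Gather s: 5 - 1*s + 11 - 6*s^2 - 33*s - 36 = -6*s^2 - 34*s - 20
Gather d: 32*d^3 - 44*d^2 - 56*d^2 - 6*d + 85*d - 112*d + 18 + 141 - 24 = 32*d^3 - 100*d^2 - 33*d + 135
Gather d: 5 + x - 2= x + 3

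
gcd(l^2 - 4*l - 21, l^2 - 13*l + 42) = l - 7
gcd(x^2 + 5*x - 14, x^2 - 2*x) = x - 2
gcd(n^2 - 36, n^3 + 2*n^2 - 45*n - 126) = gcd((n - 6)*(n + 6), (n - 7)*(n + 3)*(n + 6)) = n + 6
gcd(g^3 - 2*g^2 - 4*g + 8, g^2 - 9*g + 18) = 1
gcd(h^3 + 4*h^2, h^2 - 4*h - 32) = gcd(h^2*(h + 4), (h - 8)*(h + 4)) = h + 4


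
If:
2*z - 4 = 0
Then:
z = 2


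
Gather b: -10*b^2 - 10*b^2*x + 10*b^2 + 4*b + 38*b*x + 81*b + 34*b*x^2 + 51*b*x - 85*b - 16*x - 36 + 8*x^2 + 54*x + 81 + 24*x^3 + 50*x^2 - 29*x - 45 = -10*b^2*x + b*(34*x^2 + 89*x) + 24*x^3 + 58*x^2 + 9*x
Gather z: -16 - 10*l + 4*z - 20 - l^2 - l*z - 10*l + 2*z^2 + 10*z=-l^2 - 20*l + 2*z^2 + z*(14 - l) - 36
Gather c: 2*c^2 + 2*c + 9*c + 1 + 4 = 2*c^2 + 11*c + 5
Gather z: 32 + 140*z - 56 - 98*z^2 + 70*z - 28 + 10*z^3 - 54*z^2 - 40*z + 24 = 10*z^3 - 152*z^2 + 170*z - 28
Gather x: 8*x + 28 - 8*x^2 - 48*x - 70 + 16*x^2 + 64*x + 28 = 8*x^2 + 24*x - 14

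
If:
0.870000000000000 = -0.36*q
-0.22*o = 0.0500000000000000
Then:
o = -0.23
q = -2.42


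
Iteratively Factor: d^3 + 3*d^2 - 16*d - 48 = (d - 4)*(d^2 + 7*d + 12) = (d - 4)*(d + 3)*(d + 4)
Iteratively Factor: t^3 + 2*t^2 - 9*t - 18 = (t + 2)*(t^2 - 9) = (t - 3)*(t + 2)*(t + 3)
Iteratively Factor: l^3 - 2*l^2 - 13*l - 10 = (l + 1)*(l^2 - 3*l - 10) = (l + 1)*(l + 2)*(l - 5)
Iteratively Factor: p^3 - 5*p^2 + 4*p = (p - 1)*(p^2 - 4*p) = p*(p - 1)*(p - 4)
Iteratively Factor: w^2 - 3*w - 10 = (w - 5)*(w + 2)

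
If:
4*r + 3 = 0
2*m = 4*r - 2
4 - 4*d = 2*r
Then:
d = 11/8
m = -5/2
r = -3/4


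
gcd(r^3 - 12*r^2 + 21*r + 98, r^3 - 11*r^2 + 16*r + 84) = r^2 - 5*r - 14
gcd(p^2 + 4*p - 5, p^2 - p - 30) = p + 5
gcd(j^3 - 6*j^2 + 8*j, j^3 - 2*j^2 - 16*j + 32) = j^2 - 6*j + 8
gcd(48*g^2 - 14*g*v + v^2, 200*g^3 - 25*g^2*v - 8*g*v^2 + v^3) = -8*g + v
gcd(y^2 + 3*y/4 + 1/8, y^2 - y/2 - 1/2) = y + 1/2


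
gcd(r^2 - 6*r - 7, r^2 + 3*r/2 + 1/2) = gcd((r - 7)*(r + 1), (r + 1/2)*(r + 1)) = r + 1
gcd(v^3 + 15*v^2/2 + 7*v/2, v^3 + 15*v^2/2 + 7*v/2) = v^3 + 15*v^2/2 + 7*v/2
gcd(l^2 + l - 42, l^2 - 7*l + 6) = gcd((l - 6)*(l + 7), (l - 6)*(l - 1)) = l - 6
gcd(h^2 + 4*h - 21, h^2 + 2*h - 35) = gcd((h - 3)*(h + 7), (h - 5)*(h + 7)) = h + 7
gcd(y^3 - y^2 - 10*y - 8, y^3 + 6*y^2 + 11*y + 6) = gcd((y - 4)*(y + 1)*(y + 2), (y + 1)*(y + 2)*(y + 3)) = y^2 + 3*y + 2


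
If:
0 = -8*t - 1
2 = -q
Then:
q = -2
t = -1/8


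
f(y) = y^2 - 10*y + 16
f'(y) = 2*y - 10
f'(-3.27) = -16.54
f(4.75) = -8.94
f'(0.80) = -8.40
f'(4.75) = -0.50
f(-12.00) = 280.00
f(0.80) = 8.64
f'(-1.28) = -12.56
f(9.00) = 7.00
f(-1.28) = 30.44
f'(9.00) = 8.00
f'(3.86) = -2.28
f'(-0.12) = -10.24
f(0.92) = 7.65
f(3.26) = -5.97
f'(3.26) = -3.48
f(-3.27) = 59.39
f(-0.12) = 17.21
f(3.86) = -7.70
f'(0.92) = -8.16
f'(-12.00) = -34.00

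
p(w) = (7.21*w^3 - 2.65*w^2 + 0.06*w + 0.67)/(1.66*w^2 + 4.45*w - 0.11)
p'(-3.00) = -406.14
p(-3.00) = -147.32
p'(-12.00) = 3.93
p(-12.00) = -69.21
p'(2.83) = 3.16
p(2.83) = 5.55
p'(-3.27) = -107.49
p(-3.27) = -90.64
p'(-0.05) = -27.36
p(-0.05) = -2.01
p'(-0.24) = -3.64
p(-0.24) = -0.37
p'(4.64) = 3.68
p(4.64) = 11.80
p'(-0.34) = -3.15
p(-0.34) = -0.04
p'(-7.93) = 3.03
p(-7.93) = -54.53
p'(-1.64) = -27.14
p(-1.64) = 13.03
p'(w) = (-3.32*w - 4.45)*(7.21*w^3 - 2.65*w^2 + 0.06*w + 0.67)/(1.66*w^2 + 4.45*w - 0.11)^2 + (21.63*w^2 - 5.3*w + 0.06)/(1.66*w^2 + 4.45*w - 0.11) = (11.9686*w^4 + 64.169*w^3 - 14.2714*w^2 - 1.6414*w - 2.9881)/(2.7556*w^4 + 14.774*w^3 + 19.4373*w^2 - 0.979*w + 0.0121)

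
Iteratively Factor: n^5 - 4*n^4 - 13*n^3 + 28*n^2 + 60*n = (n + 2)*(n^4 - 6*n^3 - n^2 + 30*n) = (n - 5)*(n + 2)*(n^3 - n^2 - 6*n) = n*(n - 5)*(n + 2)*(n^2 - n - 6) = n*(n - 5)*(n - 3)*(n + 2)*(n + 2)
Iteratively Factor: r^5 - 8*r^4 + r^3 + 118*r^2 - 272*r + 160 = (r - 1)*(r^4 - 7*r^3 - 6*r^2 + 112*r - 160) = (r - 5)*(r - 1)*(r^3 - 2*r^2 - 16*r + 32) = (r - 5)*(r - 2)*(r - 1)*(r^2 - 16) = (r - 5)*(r - 4)*(r - 2)*(r - 1)*(r + 4)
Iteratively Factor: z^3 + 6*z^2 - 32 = (z + 4)*(z^2 + 2*z - 8) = (z + 4)^2*(z - 2)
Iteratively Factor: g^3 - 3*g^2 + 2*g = (g - 2)*(g^2 - g) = (g - 2)*(g - 1)*(g)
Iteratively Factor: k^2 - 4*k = (k)*(k - 4)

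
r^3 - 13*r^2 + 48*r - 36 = (r - 6)^2*(r - 1)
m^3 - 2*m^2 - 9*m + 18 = (m - 3)*(m - 2)*(m + 3)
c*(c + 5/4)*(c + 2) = c^3 + 13*c^2/4 + 5*c/2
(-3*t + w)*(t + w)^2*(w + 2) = -3*t^3*w - 6*t^3 - 5*t^2*w^2 - 10*t^2*w - t*w^3 - 2*t*w^2 + w^4 + 2*w^3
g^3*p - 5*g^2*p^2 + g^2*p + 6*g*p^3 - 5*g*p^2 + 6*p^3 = (g - 3*p)*(g - 2*p)*(g*p + p)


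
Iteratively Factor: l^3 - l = (l - 1)*(l^2 + l) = (l - 1)*(l + 1)*(l)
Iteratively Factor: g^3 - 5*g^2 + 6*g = (g - 2)*(g^2 - 3*g) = g*(g - 2)*(g - 3)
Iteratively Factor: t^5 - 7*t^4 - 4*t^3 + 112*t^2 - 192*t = (t - 3)*(t^4 - 4*t^3 - 16*t^2 + 64*t) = (t - 4)*(t - 3)*(t^3 - 16*t) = t*(t - 4)*(t - 3)*(t^2 - 16) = t*(t - 4)*(t - 3)*(t + 4)*(t - 4)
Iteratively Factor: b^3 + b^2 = (b)*(b^2 + b) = b^2*(b + 1)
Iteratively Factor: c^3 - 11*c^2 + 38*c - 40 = (c - 2)*(c^2 - 9*c + 20) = (c - 4)*(c - 2)*(c - 5)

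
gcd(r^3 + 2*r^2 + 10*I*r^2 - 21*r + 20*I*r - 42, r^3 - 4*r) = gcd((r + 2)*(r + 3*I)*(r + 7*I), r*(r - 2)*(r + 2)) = r + 2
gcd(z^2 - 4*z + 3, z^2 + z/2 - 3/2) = z - 1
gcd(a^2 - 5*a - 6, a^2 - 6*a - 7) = a + 1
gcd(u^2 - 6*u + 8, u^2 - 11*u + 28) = u - 4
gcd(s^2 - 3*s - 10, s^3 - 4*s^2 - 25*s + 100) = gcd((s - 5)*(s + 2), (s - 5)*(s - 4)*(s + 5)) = s - 5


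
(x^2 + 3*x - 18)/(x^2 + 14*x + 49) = (x^2 + 3*x - 18)/(x^2 + 14*x + 49)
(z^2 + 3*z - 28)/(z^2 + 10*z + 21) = (z - 4)/(z + 3)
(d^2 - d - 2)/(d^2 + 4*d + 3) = (d - 2)/(d + 3)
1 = 1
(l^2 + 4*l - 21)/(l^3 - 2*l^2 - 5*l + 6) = (l + 7)/(l^2 + l - 2)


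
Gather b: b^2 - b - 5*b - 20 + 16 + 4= b^2 - 6*b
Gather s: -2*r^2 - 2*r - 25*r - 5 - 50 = -2*r^2 - 27*r - 55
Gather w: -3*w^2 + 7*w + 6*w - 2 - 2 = -3*w^2 + 13*w - 4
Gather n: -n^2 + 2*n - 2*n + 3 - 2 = 1 - n^2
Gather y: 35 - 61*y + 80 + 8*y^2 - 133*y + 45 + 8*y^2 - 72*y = 16*y^2 - 266*y + 160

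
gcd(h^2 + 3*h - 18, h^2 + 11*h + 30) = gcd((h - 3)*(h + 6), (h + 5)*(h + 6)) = h + 6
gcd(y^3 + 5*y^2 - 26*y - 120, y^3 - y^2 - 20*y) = y^2 - y - 20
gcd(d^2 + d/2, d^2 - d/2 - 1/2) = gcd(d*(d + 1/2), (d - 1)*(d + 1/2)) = d + 1/2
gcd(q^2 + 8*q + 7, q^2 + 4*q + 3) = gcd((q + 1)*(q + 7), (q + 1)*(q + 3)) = q + 1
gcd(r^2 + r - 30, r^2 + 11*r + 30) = r + 6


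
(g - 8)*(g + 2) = g^2 - 6*g - 16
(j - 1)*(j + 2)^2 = j^3 + 3*j^2 - 4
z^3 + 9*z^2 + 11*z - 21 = (z - 1)*(z + 3)*(z + 7)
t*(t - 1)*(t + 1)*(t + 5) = t^4 + 5*t^3 - t^2 - 5*t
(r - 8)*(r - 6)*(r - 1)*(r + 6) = r^4 - 9*r^3 - 28*r^2 + 324*r - 288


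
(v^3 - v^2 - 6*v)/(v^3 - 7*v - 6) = v/(v + 1)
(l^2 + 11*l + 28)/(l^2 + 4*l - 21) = (l + 4)/(l - 3)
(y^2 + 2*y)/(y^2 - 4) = y/(y - 2)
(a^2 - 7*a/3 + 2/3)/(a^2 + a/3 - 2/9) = 3*(a - 2)/(3*a + 2)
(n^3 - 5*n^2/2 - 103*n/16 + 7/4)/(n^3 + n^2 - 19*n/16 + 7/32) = 2*(n - 4)/(2*n - 1)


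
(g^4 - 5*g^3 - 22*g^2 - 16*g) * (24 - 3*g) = -3*g^5 + 39*g^4 - 54*g^3 - 480*g^2 - 384*g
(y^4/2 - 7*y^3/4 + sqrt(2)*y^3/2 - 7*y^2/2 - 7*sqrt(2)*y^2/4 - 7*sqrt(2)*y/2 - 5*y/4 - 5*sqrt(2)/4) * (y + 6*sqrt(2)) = y^5/2 - 7*y^4/4 + 7*sqrt(2)*y^4/2 - 49*sqrt(2)*y^3/4 + 5*y^3/2 - 49*sqrt(2)*y^2/2 - 89*y^2/4 - 42*y - 35*sqrt(2)*y/4 - 15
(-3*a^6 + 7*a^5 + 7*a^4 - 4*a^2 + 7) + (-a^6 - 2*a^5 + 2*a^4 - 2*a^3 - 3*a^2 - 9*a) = -4*a^6 + 5*a^5 + 9*a^4 - 2*a^3 - 7*a^2 - 9*a + 7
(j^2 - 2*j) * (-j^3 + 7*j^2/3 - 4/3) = -j^5 + 13*j^4/3 - 14*j^3/3 - 4*j^2/3 + 8*j/3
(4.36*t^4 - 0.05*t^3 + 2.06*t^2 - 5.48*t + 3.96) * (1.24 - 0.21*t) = -0.9156*t^5 + 5.4169*t^4 - 0.4946*t^3 + 3.7052*t^2 - 7.6268*t + 4.9104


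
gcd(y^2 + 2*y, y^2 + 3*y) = y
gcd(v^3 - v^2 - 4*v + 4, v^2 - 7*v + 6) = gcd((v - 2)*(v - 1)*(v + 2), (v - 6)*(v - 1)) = v - 1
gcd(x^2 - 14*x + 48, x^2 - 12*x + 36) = x - 6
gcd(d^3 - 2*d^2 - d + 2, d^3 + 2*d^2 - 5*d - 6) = d^2 - d - 2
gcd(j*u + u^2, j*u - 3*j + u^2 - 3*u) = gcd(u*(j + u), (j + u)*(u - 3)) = j + u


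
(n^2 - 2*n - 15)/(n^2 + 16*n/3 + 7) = 3*(n - 5)/(3*n + 7)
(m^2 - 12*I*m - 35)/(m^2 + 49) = (m - 5*I)/(m + 7*I)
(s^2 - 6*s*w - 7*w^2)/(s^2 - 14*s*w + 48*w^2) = (s^2 - 6*s*w - 7*w^2)/(s^2 - 14*s*w + 48*w^2)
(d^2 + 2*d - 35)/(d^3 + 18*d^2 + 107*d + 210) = (d - 5)/(d^2 + 11*d + 30)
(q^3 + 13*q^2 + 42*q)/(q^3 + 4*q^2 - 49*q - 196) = q*(q + 6)/(q^2 - 3*q - 28)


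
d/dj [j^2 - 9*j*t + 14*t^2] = 2*j - 9*t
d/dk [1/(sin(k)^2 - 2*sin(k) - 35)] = 2*(1 - sin(k))*cos(k)/((sin(k) - 7)^2*(sin(k) + 5)^2)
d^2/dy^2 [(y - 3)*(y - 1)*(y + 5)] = 6*y + 2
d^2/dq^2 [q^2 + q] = 2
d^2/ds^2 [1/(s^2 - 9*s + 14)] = 2*(-s^2 + 9*s + (2*s - 9)^2 - 14)/(s^2 - 9*s + 14)^3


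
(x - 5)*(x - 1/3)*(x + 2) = x^3 - 10*x^2/3 - 9*x + 10/3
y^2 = y^2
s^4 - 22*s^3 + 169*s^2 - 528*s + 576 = (s - 8)^2*(s - 3)^2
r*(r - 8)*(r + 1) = r^3 - 7*r^2 - 8*r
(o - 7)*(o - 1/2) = o^2 - 15*o/2 + 7/2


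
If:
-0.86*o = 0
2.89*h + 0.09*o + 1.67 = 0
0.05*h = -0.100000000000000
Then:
No Solution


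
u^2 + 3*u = u*(u + 3)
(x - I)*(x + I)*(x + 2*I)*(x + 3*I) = x^4 + 5*I*x^3 - 5*x^2 + 5*I*x - 6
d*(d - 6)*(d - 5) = d^3 - 11*d^2 + 30*d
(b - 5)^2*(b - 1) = b^3 - 11*b^2 + 35*b - 25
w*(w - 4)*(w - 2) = w^3 - 6*w^2 + 8*w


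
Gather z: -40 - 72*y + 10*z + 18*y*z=-72*y + z*(18*y + 10) - 40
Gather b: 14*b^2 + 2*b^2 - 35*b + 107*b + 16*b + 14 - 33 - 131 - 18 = 16*b^2 + 88*b - 168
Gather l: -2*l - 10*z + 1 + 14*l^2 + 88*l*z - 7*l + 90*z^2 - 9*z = 14*l^2 + l*(88*z - 9) + 90*z^2 - 19*z + 1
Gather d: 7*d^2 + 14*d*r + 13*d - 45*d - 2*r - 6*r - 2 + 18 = 7*d^2 + d*(14*r - 32) - 8*r + 16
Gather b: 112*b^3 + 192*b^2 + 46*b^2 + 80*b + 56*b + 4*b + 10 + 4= 112*b^3 + 238*b^2 + 140*b + 14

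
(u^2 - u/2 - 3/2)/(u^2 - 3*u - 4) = (u - 3/2)/(u - 4)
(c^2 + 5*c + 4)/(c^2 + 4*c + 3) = (c + 4)/(c + 3)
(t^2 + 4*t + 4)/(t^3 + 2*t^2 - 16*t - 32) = (t + 2)/(t^2 - 16)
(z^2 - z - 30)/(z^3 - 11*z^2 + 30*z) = (z + 5)/(z*(z - 5))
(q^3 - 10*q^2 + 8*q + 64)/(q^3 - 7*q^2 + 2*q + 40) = (q - 8)/(q - 5)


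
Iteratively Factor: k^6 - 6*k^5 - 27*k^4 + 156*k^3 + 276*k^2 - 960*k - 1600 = (k + 2)*(k^5 - 8*k^4 - 11*k^3 + 178*k^2 - 80*k - 800) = (k - 5)*(k + 2)*(k^4 - 3*k^3 - 26*k^2 + 48*k + 160) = (k - 5)*(k + 2)*(k + 4)*(k^3 - 7*k^2 + 2*k + 40) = (k - 5)*(k - 4)*(k + 2)*(k + 4)*(k^2 - 3*k - 10) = (k - 5)*(k - 4)*(k + 2)^2*(k + 4)*(k - 5)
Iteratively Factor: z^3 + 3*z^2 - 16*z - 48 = (z - 4)*(z^2 + 7*z + 12) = (z - 4)*(z + 3)*(z + 4)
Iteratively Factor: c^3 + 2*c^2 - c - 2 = (c + 2)*(c^2 - 1) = (c - 1)*(c + 2)*(c + 1)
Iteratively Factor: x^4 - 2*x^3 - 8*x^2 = (x + 2)*(x^3 - 4*x^2) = (x - 4)*(x + 2)*(x^2) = x*(x - 4)*(x + 2)*(x)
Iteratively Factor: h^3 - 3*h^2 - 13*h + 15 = (h - 1)*(h^2 - 2*h - 15) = (h - 5)*(h - 1)*(h + 3)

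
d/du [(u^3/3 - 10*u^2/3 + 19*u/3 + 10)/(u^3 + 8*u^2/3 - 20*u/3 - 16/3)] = 2*(19*u^4 - 77*u^3 - 135*u^2 - 80*u + 148)/(9*u^6 + 48*u^5 - 56*u^4 - 416*u^3 + 144*u^2 + 640*u + 256)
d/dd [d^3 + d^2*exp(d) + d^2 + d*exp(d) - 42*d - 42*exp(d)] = d^2*exp(d) + 3*d^2 + 3*d*exp(d) + 2*d - 41*exp(d) - 42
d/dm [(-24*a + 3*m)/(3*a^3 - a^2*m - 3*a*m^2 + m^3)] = 3*(3*a^3 - a^2*m - 3*a*m^2 + m^3 - (8*a - m)*(a^2 + 6*a*m - 3*m^2))/(3*a^3 - a^2*m - 3*a*m^2 + m^3)^2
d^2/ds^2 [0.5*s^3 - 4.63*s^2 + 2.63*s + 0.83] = 3.0*s - 9.26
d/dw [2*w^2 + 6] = 4*w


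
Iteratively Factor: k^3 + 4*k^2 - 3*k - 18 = (k - 2)*(k^2 + 6*k + 9) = (k - 2)*(k + 3)*(k + 3)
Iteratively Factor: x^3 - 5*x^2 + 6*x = (x - 2)*(x^2 - 3*x) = (x - 3)*(x - 2)*(x)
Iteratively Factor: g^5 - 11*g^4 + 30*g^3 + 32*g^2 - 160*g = (g - 4)*(g^4 - 7*g^3 + 2*g^2 + 40*g) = (g - 4)*(g + 2)*(g^3 - 9*g^2 + 20*g) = (g - 4)^2*(g + 2)*(g^2 - 5*g) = (g - 5)*(g - 4)^2*(g + 2)*(g)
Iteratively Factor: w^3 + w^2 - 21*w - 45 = (w - 5)*(w^2 + 6*w + 9) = (w - 5)*(w + 3)*(w + 3)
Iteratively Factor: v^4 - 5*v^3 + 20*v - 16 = (v - 4)*(v^3 - v^2 - 4*v + 4) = (v - 4)*(v - 1)*(v^2 - 4) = (v - 4)*(v - 1)*(v + 2)*(v - 2)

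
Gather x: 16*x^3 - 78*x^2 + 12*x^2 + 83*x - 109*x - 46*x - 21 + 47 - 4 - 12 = 16*x^3 - 66*x^2 - 72*x + 10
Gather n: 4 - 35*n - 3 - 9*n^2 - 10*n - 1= -9*n^2 - 45*n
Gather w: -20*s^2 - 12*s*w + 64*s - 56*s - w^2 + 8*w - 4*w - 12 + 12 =-20*s^2 + 8*s - w^2 + w*(4 - 12*s)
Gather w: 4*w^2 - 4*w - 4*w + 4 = 4*w^2 - 8*w + 4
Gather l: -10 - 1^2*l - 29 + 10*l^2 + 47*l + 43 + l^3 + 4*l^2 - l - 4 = l^3 + 14*l^2 + 45*l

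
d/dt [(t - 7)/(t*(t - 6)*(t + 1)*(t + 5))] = (-3*t^4 + 28*t^3 + 31*t^2 - 434*t - 210)/(t^2*(t^6 - 62*t^4 - 60*t^3 + 961*t^2 + 1860*t + 900))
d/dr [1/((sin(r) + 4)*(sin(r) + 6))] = -2*(sin(r) + 5)*cos(r)/((sin(r) + 4)^2*(sin(r) + 6)^2)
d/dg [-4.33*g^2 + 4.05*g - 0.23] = 4.05 - 8.66*g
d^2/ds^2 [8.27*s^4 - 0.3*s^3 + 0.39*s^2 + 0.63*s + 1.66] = 99.24*s^2 - 1.8*s + 0.78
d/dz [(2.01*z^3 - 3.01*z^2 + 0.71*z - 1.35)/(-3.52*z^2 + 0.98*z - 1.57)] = (-7.0752*z^4 + 3.9396*z^3 - 9.9177*z^2 - 0.0526000000000018*z + 0.2083)/(12.3904*z^4 - 6.8992*z^3 + 12.0132*z^2 - 3.0772*z + 2.4649)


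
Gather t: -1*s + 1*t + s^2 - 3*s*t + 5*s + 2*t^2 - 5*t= s^2 + 4*s + 2*t^2 + t*(-3*s - 4)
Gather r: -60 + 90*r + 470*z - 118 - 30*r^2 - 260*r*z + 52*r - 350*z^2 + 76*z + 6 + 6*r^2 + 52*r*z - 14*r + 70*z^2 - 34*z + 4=-24*r^2 + r*(128 - 208*z) - 280*z^2 + 512*z - 168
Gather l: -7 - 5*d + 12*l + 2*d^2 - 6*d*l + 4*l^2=2*d^2 - 5*d + 4*l^2 + l*(12 - 6*d) - 7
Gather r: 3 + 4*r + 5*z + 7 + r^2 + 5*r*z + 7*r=r^2 + r*(5*z + 11) + 5*z + 10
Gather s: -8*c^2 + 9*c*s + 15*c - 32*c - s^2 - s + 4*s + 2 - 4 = -8*c^2 - 17*c - s^2 + s*(9*c + 3) - 2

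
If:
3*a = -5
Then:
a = -5/3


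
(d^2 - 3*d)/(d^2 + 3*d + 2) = d*(d - 3)/(d^2 + 3*d + 2)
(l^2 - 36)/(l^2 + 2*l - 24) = (l - 6)/(l - 4)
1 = 1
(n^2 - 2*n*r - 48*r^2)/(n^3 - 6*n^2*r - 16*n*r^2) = (n + 6*r)/(n*(n + 2*r))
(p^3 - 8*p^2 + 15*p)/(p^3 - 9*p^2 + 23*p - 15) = p/(p - 1)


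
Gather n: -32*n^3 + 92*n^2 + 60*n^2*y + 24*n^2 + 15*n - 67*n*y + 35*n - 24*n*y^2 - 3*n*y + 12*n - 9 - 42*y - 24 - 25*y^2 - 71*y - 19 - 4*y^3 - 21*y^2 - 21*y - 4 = -32*n^3 + n^2*(60*y + 116) + n*(-24*y^2 - 70*y + 62) - 4*y^3 - 46*y^2 - 134*y - 56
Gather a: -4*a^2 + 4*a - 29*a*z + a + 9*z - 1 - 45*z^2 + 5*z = -4*a^2 + a*(5 - 29*z) - 45*z^2 + 14*z - 1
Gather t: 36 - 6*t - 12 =24 - 6*t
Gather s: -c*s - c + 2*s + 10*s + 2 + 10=-c + s*(12 - c) + 12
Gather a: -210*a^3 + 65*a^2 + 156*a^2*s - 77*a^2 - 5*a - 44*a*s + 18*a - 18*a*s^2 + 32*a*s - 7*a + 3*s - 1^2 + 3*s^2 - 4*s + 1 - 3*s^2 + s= -210*a^3 + a^2*(156*s - 12) + a*(-18*s^2 - 12*s + 6)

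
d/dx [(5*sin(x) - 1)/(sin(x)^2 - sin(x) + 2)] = (-5*sin(x)^2 + 2*sin(x) + 9)*cos(x)/(sin(x)^2 - sin(x) + 2)^2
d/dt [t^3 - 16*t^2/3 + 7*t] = 3*t^2 - 32*t/3 + 7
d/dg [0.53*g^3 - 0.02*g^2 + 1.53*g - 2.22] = 1.59*g^2 - 0.04*g + 1.53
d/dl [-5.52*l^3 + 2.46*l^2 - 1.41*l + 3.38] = -16.56*l^2 + 4.92*l - 1.41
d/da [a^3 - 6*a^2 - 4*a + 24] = 3*a^2 - 12*a - 4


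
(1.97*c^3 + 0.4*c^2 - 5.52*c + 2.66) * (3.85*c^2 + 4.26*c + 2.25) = 7.5845*c^5 + 9.9322*c^4 - 15.1155*c^3 - 12.3742*c^2 - 1.0884*c + 5.985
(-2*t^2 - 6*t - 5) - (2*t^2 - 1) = -4*t^2 - 6*t - 4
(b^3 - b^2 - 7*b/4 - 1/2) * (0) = 0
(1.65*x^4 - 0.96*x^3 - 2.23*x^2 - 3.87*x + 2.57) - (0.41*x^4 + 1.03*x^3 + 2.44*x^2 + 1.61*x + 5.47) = 1.24*x^4 - 1.99*x^3 - 4.67*x^2 - 5.48*x - 2.9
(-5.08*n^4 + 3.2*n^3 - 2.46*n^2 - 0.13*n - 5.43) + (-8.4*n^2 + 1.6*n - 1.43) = -5.08*n^4 + 3.2*n^3 - 10.86*n^2 + 1.47*n - 6.86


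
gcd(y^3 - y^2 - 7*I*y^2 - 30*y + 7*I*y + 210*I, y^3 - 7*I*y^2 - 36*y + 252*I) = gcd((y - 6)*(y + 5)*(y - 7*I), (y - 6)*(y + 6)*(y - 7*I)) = y^2 + y*(-6 - 7*I) + 42*I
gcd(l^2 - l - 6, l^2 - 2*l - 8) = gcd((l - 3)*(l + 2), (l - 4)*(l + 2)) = l + 2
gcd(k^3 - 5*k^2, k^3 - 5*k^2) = k^3 - 5*k^2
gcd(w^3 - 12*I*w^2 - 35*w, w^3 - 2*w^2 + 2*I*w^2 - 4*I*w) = w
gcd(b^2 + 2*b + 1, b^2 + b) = b + 1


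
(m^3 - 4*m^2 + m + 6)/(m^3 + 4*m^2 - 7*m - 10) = (m - 3)/(m + 5)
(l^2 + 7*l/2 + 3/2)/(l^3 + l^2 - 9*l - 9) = (l + 1/2)/(l^2 - 2*l - 3)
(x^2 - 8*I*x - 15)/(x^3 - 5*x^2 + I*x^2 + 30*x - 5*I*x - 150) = (x - 3*I)/(x^2 + x*(-5 + 6*I) - 30*I)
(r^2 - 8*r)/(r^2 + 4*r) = (r - 8)/(r + 4)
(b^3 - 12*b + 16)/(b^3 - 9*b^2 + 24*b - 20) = (b + 4)/(b - 5)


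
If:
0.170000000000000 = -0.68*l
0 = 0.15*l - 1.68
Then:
No Solution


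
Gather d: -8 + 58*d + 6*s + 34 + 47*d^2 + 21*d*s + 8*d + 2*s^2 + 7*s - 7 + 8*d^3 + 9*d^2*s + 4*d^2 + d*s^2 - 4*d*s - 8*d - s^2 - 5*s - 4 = 8*d^3 + d^2*(9*s + 51) + d*(s^2 + 17*s + 58) + s^2 + 8*s + 15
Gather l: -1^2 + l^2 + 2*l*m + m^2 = l^2 + 2*l*m + m^2 - 1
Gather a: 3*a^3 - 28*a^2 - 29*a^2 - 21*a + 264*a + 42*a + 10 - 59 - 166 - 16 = 3*a^3 - 57*a^2 + 285*a - 231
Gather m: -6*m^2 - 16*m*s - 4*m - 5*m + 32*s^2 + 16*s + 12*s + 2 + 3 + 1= -6*m^2 + m*(-16*s - 9) + 32*s^2 + 28*s + 6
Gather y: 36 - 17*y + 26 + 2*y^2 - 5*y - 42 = 2*y^2 - 22*y + 20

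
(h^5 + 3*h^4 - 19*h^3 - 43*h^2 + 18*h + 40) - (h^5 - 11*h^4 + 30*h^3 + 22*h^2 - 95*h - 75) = 14*h^4 - 49*h^3 - 65*h^2 + 113*h + 115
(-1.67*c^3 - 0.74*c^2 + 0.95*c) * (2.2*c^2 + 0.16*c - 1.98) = -3.674*c^5 - 1.8952*c^4 + 5.2782*c^3 + 1.6172*c^2 - 1.881*c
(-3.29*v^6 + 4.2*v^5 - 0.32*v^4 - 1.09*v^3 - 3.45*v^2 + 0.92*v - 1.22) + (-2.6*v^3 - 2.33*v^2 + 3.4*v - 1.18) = -3.29*v^6 + 4.2*v^5 - 0.32*v^4 - 3.69*v^3 - 5.78*v^2 + 4.32*v - 2.4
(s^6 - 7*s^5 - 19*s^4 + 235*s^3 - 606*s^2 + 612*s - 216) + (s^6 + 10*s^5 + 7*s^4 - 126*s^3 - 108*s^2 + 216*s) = 2*s^6 + 3*s^5 - 12*s^4 + 109*s^3 - 714*s^2 + 828*s - 216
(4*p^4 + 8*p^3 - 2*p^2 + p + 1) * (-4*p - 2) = -16*p^5 - 40*p^4 - 8*p^3 - 6*p - 2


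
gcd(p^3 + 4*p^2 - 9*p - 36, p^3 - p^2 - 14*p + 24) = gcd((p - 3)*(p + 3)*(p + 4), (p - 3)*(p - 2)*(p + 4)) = p^2 + p - 12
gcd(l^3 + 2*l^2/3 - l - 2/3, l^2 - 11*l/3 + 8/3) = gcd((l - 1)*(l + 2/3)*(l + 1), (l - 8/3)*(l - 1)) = l - 1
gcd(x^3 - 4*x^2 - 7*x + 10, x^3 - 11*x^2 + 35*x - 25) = x^2 - 6*x + 5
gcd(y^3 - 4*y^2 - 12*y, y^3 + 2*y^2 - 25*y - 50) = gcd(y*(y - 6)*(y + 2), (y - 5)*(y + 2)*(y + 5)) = y + 2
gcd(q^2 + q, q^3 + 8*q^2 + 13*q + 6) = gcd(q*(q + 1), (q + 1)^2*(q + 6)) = q + 1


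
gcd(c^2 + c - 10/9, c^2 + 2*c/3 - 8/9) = c - 2/3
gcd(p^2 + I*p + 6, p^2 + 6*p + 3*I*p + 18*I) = p + 3*I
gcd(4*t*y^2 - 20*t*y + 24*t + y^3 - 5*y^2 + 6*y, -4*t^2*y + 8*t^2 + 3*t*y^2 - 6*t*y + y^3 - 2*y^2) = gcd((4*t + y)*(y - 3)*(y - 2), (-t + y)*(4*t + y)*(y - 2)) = 4*t*y - 8*t + y^2 - 2*y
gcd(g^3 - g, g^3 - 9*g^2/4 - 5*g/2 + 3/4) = g + 1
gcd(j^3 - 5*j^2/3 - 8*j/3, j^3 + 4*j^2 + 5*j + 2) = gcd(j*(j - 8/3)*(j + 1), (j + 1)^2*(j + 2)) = j + 1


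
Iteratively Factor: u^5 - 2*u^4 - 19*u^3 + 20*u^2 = (u)*(u^4 - 2*u^3 - 19*u^2 + 20*u) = u*(u + 4)*(u^3 - 6*u^2 + 5*u) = u*(u - 1)*(u + 4)*(u^2 - 5*u) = u*(u - 5)*(u - 1)*(u + 4)*(u)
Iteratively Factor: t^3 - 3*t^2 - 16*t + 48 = (t - 4)*(t^2 + t - 12) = (t - 4)*(t - 3)*(t + 4)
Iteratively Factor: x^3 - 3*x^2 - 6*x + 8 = (x - 4)*(x^2 + x - 2) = (x - 4)*(x - 1)*(x + 2)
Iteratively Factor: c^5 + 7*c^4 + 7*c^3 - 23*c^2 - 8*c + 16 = (c + 4)*(c^4 + 3*c^3 - 5*c^2 - 3*c + 4) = (c - 1)*(c + 4)*(c^3 + 4*c^2 - c - 4) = (c - 1)*(c + 1)*(c + 4)*(c^2 + 3*c - 4) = (c - 1)*(c + 1)*(c + 4)^2*(c - 1)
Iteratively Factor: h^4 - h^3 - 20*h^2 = (h)*(h^3 - h^2 - 20*h) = h*(h + 4)*(h^2 - 5*h) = h*(h - 5)*(h + 4)*(h)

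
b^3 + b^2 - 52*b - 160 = (b - 8)*(b + 4)*(b + 5)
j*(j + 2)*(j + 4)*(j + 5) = j^4 + 11*j^3 + 38*j^2 + 40*j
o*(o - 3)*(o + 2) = o^3 - o^2 - 6*o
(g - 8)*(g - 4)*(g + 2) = g^3 - 10*g^2 + 8*g + 64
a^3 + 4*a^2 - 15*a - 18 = (a - 3)*(a + 1)*(a + 6)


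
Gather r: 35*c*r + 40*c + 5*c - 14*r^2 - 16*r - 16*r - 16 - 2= 45*c - 14*r^2 + r*(35*c - 32) - 18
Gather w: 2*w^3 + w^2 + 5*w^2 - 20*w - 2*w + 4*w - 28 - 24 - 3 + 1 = 2*w^3 + 6*w^2 - 18*w - 54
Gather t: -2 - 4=-6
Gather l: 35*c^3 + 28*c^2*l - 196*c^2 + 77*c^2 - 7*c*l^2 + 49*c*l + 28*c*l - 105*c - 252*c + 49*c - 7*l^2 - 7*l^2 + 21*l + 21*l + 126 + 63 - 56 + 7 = 35*c^3 - 119*c^2 - 308*c + l^2*(-7*c - 14) + l*(28*c^2 + 77*c + 42) + 140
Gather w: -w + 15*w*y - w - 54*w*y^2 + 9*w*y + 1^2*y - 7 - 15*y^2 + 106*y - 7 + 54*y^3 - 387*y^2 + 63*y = w*(-54*y^2 + 24*y - 2) + 54*y^3 - 402*y^2 + 170*y - 14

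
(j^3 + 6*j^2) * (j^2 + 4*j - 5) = j^5 + 10*j^4 + 19*j^3 - 30*j^2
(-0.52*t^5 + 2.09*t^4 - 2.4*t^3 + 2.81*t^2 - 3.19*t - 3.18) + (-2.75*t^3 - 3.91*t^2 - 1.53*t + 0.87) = -0.52*t^5 + 2.09*t^4 - 5.15*t^3 - 1.1*t^2 - 4.72*t - 2.31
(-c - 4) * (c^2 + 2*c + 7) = -c^3 - 6*c^2 - 15*c - 28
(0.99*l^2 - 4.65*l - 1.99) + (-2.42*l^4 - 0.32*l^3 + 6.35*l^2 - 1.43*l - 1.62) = -2.42*l^4 - 0.32*l^3 + 7.34*l^2 - 6.08*l - 3.61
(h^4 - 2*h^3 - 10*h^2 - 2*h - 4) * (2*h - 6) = 2*h^5 - 10*h^4 - 8*h^3 + 56*h^2 + 4*h + 24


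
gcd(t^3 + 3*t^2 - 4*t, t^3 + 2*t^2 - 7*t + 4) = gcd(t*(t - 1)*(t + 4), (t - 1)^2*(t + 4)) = t^2 + 3*t - 4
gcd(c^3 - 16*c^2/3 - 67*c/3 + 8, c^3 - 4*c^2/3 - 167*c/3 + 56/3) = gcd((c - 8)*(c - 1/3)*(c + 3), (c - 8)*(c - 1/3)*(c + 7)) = c^2 - 25*c/3 + 8/3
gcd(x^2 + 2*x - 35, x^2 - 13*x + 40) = x - 5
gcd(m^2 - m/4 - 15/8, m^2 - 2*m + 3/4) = m - 3/2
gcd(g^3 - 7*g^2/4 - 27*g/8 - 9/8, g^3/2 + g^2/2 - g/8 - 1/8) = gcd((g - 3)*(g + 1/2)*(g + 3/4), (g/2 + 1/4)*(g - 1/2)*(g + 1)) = g + 1/2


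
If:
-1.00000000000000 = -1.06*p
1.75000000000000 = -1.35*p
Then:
No Solution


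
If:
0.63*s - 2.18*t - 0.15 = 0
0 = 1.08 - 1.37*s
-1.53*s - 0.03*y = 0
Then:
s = 0.79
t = 0.16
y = -40.20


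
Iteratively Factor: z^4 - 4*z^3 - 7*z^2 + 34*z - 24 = (z - 2)*(z^3 - 2*z^2 - 11*z + 12) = (z - 2)*(z + 3)*(z^2 - 5*z + 4) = (z - 4)*(z - 2)*(z + 3)*(z - 1)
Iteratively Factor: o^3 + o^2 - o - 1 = (o - 1)*(o^2 + 2*o + 1) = (o - 1)*(o + 1)*(o + 1)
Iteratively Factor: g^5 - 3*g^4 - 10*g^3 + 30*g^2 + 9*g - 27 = (g + 1)*(g^4 - 4*g^3 - 6*g^2 + 36*g - 27) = (g - 3)*(g + 1)*(g^3 - g^2 - 9*g + 9) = (g - 3)*(g - 1)*(g + 1)*(g^2 - 9) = (g - 3)*(g - 1)*(g + 1)*(g + 3)*(g - 3)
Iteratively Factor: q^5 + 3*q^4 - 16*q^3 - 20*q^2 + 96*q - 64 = (q - 2)*(q^4 + 5*q^3 - 6*q^2 - 32*q + 32) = (q - 2)*(q + 4)*(q^3 + q^2 - 10*q + 8) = (q - 2)^2*(q + 4)*(q^2 + 3*q - 4) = (q - 2)^2*(q - 1)*(q + 4)*(q + 4)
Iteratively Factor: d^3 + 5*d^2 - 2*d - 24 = (d - 2)*(d^2 + 7*d + 12) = (d - 2)*(d + 3)*(d + 4)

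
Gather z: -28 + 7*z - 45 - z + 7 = 6*z - 66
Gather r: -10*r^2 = -10*r^2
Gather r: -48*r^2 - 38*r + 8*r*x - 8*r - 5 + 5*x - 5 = -48*r^2 + r*(8*x - 46) + 5*x - 10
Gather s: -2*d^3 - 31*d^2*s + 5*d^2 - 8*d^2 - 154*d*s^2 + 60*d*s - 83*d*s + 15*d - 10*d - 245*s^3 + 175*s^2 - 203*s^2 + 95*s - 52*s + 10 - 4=-2*d^3 - 3*d^2 + 5*d - 245*s^3 + s^2*(-154*d - 28) + s*(-31*d^2 - 23*d + 43) + 6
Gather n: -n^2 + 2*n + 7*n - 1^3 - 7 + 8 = -n^2 + 9*n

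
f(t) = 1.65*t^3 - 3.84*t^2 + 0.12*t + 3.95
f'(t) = 4.95*t^2 - 7.68*t + 0.12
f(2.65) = 8.01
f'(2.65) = 14.53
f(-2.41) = -41.74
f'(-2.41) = 47.38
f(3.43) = 25.77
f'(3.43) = 32.01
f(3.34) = 22.99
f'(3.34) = 29.69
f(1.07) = 1.70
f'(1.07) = -2.43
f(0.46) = 3.35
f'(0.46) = -2.37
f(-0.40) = 3.18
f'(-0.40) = 3.98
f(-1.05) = -2.32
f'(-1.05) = 13.64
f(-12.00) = -3401.65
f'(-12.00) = 805.08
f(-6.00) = -491.41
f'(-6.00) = 224.40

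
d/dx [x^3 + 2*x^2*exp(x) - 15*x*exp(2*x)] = 2*x^2*exp(x) + 3*x^2 - 30*x*exp(2*x) + 4*x*exp(x) - 15*exp(2*x)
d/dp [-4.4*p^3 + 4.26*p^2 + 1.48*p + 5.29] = -13.2*p^2 + 8.52*p + 1.48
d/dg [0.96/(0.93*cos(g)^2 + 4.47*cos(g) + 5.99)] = (1.7856*cos(g) + 4.2912)*sin(g)/(0.93*cos(g)^2 + 4.47*cos(g) + 5.99)^2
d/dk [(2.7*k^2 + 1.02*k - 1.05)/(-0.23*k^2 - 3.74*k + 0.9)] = (-9.8634*k^2 + 4.377*k - 3.009)/(0.0529*k^4 + 1.7204*k^3 + 13.5736*k^2 - 6.732*k + 0.81)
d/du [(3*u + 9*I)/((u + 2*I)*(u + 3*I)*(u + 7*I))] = 3*(-2*u - 9*I)/(u^4 + 18*I*u^3 - 109*u^2 - 252*I*u + 196)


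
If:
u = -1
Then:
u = -1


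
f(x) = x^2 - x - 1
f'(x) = 2*x - 1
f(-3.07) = 11.49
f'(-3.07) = -7.14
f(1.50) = -0.25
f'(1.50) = 2.00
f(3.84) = 9.91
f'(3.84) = 6.68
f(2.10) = 1.31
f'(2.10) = 3.20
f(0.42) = -1.24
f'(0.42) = -0.16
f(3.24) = 6.26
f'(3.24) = 5.48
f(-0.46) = -0.33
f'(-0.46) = -1.92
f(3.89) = 10.24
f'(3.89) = 6.78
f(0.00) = -1.00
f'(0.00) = -1.00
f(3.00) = 5.00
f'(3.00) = 5.00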